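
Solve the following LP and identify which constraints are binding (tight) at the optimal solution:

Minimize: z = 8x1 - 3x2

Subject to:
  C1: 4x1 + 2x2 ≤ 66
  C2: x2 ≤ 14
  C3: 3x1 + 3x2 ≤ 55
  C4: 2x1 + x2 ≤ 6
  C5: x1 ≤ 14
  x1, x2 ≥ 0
Optimal: x1 = 0, x2 = 6
Slack at optimum:
  C1: slack = 54
  C2: slack = 8
  C3: slack = 37
  C4: slack = 0 (binding)
  C5: slack = 14
  x1 ≥ 0: x1 = 0 (binding)
  x2 ≥ 0: x2 = 6
Binding constraints: C4, x1 ≥ 0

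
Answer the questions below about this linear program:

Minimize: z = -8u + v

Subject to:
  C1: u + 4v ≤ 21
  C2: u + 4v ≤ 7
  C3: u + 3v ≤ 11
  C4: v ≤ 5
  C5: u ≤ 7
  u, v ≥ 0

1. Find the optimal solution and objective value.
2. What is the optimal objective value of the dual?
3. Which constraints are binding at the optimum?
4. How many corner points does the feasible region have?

1. u = 7, v = 0, z = -56
2. -56 (by strong duality, equal to the primal optimum)
3. C2, C5, v ≥ 0
4. 3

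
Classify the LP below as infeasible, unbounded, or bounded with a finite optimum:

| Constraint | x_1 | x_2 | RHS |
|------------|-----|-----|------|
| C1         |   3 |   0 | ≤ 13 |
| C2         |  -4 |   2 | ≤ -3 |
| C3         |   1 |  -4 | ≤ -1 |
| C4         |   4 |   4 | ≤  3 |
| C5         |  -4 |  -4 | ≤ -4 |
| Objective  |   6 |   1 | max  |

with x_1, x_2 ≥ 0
C4 requires 4x_1 + 4x_2 ≤ 3, while C5 (-4x_1 - 4x_2 ≤ -4) is equivalent to 4x_1 + 4x_2 ≥ 4. Together they would need 4 ≤ 4x_1 + 4x_2 ≤ 3, which is impossible since 4 > 3. No point satisfies all constraints.

Infeasible — the constraint set is empty.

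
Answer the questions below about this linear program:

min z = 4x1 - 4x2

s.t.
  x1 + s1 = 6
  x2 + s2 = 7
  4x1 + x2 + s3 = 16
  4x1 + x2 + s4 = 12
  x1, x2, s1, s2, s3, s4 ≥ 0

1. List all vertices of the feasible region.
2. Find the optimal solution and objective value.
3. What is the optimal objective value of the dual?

1. (0, 0), (3, 0), (1.25, 7), (0, 7)
2. x1 = 0, x2 = 7, z = -28
3. -28 (by strong duality, equal to the primal optimum)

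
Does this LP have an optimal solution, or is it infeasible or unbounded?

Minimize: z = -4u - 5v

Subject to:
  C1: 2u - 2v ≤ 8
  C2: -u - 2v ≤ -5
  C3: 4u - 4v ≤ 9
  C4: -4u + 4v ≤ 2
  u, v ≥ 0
Feasible point: (2, 2) satisfies every constraint, so the LP is feasible.
Direction d = (1, 1): for each constraint row a, a·d ≤ 0 —
  (2)(1) + (-2)(1) = 0 ≤ 0
  (-1)(1) + (-2)(1) = -3 ≤ 0
  (4)(1) + (-4)(1) = 0 ≤ 0
  (-4)(1) + (4)(1) = 0 ≤ 0
and d ≥ 0, so (2, 2) + t·d stays feasible for every t ≥ 0. Along this ray z = -4u - 5v changes by -9 per unit t, so z → −∞.

Unbounded — the objective can decrease without bound over the feasible region.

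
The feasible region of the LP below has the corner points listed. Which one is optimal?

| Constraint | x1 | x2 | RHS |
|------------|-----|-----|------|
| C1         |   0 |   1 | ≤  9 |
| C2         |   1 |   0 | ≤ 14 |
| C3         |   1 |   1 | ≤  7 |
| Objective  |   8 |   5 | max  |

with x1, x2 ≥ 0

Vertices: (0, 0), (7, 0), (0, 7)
(7, 0) with z = 56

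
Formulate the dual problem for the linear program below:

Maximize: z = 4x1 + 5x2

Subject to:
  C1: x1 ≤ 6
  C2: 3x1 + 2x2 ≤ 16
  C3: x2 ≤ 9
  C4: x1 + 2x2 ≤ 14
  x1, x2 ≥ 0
Minimize: z = 6y1 + 16y2 + 9y3 + 14y4

Subject to:
  C1: -y1 - 3y2 - y4 ≤ -4
  C2: -2y2 - y3 - 2y4 ≤ -5
  y1, y2, y3, y4 ≥ 0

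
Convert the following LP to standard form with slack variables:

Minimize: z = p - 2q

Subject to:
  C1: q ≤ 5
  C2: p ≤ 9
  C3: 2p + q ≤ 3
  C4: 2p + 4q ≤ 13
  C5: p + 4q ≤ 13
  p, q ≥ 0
min z = p - 2q

s.t.
  q + s1 = 5
  p + s2 = 9
  2p + q + s3 = 3
  2p + 4q + s4 = 13
  p + 4q + s5 = 13
  p, q, s1, s2, s3, s4, s5 ≥ 0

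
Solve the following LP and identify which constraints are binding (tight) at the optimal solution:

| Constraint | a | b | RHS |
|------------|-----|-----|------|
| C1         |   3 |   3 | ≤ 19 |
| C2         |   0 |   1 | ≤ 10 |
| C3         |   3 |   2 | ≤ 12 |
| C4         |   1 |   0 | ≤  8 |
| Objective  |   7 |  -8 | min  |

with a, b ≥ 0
Optimal: a = 0, b = 6
Binding: C3, a ≥ 0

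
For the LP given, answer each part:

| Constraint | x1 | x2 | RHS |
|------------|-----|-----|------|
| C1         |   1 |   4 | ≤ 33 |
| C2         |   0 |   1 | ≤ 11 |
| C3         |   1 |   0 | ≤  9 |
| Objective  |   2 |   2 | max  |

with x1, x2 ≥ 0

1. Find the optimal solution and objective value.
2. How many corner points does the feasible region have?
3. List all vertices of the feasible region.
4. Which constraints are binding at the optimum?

1. x1 = 9, x2 = 6, z = 30
2. 4
3. (0, 0), (9, 0), (9, 6), (0, 8.25)
4. C1, C3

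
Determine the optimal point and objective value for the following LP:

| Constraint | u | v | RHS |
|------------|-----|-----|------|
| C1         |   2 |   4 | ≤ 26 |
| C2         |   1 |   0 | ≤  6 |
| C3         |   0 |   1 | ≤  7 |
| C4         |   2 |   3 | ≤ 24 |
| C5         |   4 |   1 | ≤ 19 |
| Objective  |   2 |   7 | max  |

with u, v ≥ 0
Each vertex is the intersection of two constraint boundaries that also satisfies all remaining constraints:
  u = 0 and v = 0 → (0, 0)
  4u + v = 19 and v = 0 → (4.75, 0)
  2u + 4v = 26 and 4u + v = 19 → (3.571, 4.714)
  2u + 4v = 26 and u = 0 → (0, 6.5)

Evaluating z = 2u + 7v at each vertex:
  (0, 0): z = 0
  (4.75, 0): z = 9.5
  (3.571, 4.714): z = 40.14
  (0, 6.5): z = 45.5

The maximum is at (0, 6.5) with z = 45.5.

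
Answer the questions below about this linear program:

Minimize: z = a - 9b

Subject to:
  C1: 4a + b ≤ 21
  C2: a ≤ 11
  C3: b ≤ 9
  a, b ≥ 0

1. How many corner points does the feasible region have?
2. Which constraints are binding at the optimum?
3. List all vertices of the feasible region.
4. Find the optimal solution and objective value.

1. 4
2. C3, a ≥ 0
3. (0, 0), (5.25, 0), (3, 9), (0, 9)
4. a = 0, b = 9, z = -81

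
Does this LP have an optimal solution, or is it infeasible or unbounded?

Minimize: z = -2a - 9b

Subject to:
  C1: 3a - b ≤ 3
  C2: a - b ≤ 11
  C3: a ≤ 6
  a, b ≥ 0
Feasible point: (0, 0) satisfies every constraint, so the LP is feasible.
Direction d = (0, 1): for each constraint row a, a·d ≤ 0 —
  (3)(0) + (-1)(1) = -1 ≤ 0
  (1)(0) + (-1)(1) = -1 ≤ 0
  (1)(0) + (0)(1) = 0 ≤ 0
and d ≥ 0, so (0, 0) + t·d stays feasible for every t ≥ 0. Along this ray z = -2a - 9b changes by -9 per unit t, so z → −∞.

Unbounded — the objective can decrease without bound over the feasible region.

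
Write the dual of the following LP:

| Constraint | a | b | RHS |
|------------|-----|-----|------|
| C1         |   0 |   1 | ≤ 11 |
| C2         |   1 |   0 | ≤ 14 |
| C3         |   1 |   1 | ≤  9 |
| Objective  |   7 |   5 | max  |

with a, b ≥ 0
Minimize: z = 11y1 + 14y2 + 9y3

Subject to:
  C1: -y2 - y3 ≤ -7
  C2: -y1 - y3 ≤ -5
  y1, y2, y3 ≥ 0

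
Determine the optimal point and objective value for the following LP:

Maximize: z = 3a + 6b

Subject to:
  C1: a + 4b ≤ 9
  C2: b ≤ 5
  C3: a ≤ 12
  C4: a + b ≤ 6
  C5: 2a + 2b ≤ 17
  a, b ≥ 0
a = 5, b = 1, z = 21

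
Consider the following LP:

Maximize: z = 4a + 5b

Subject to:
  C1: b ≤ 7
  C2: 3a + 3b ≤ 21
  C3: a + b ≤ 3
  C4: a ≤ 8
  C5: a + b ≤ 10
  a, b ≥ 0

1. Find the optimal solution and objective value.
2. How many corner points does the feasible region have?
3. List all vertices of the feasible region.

1. a = 0, b = 3, z = 15
2. 3
3. (0, 0), (3, 0), (0, 3)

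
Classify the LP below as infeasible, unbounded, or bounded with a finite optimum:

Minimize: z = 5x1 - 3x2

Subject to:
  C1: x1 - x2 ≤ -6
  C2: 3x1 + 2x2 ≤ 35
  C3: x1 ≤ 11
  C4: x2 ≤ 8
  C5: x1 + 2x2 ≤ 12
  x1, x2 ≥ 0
The point (0, 6) satisfies every constraint, so the LP is feasible; the constraints give x1 ≤ 11 and x2 ≤ 8, which with x1, x2 ≥ 0 keep the feasible region inside a bounded box. A feasible, bounded LP attains a finite optimum at a vertex.

Evaluating z = 5x1 - 3x2 at each vertex:
  (0, 6): z = -18

Feasible with finite optimum z* = -18 at (0, 6).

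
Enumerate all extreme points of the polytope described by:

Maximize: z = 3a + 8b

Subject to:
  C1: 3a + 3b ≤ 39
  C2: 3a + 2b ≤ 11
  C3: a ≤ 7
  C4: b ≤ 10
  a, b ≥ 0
Each vertex is the intersection of two constraint boundaries that also satisfies all remaining constraints:
  a = 0 and b = 0 → (0, 0)
  3a + 2b = 11 and b = 0 → (3.667, 0)
  3a + 2b = 11 and a = 0 → (0, 5.5)

Vertices: (0, 0), (3.667, 0), (0, 5.5)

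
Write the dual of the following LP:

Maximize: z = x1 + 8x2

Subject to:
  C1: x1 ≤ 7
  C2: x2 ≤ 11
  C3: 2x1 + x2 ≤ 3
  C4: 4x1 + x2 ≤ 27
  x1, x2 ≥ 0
Minimize: z = 7y1 + 11y2 + 3y3 + 27y4

Subject to:
  C1: -y1 - 2y3 - 4y4 ≤ -1
  C2: -y2 - y3 - y4 ≤ -8
  y1, y2, y3, y4 ≥ 0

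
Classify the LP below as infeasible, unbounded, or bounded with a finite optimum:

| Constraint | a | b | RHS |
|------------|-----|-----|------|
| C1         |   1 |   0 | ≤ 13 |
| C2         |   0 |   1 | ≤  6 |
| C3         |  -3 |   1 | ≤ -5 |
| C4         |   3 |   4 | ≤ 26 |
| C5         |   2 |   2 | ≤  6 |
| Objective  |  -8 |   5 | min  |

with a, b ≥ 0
The point (3, 0) satisfies every constraint, so the LP is feasible; the constraints give a ≤ 13 and b ≤ 6, which with a, b ≥ 0 keep the feasible region inside a bounded box. A feasible, bounded LP attains a finite optimum at a vertex.

Evaluating z = -8a + 5b at each vertex:
  (1.667, 0): z = -13.33
  (3, 0): z = -24
  (2, 1): z = -11

The LP has an optimal solution: (3, 0) with z = -24.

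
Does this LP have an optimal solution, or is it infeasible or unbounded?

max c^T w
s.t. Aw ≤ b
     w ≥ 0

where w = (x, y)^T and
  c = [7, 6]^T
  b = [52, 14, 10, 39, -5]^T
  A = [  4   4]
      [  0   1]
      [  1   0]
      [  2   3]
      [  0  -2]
The point (10, 3) satisfies every constraint, so the LP is feasible; the constraints give x ≤ 10 and y ≤ 14, which with x, y ≥ 0 keep the feasible region inside a bounded box. A feasible, bounded LP attains a finite optimum at a vertex.

Evaluating z = 7x + 6y at each vertex:
  (0, 2.5): z = 15
  (10, 2.5): z = 85
  (10, 3): z = 88
  (0, 13): z = 78

Feasible with finite optimum z* = 88 at (10, 3).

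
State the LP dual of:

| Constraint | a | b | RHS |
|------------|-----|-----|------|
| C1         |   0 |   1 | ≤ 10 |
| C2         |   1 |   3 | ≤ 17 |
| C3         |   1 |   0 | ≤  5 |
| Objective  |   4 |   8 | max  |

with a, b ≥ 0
Minimize: z = 10y1 + 17y2 + 5y3

Subject to:
  C1: -y2 - y3 ≤ -4
  C2: -y1 - 3y2 ≤ -8
  y1, y2, y3 ≥ 0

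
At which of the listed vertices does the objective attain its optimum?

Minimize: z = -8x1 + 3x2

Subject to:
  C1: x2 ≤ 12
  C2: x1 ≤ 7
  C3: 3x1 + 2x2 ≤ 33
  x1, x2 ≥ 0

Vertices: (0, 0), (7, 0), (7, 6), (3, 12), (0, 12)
Evaluating z = -8x1 + 3x2 at each vertex:
  (0, 0): z = 0
  (7, 0): z = -56
  (7, 6): z = -38
  (3, 12): z = 12
  (0, 12): z = 36

The smallest value is z = -56, attained at (7, 0).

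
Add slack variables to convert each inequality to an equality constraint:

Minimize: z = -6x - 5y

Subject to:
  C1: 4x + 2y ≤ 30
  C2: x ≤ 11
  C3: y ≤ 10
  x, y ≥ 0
min z = -6x - 5y

s.t.
  4x + 2y + s1 = 30
  x + s2 = 11
  y + s3 = 10
  x, y, s1, s2, s3 ≥ 0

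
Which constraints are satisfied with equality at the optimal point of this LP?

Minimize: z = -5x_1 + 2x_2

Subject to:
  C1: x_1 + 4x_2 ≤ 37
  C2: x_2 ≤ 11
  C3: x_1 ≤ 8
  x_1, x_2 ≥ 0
Optimal: x_1 = 8, x_2 = 0
Slack at optimum:
  C1: slack = 29
  C2: slack = 11
  C3: slack = 0 (binding)
  x_1 ≥ 0: x_1 = 8
  x_2 ≥ 0: x_2 = 0 (binding)
Binding constraints: C3, x_2 ≥ 0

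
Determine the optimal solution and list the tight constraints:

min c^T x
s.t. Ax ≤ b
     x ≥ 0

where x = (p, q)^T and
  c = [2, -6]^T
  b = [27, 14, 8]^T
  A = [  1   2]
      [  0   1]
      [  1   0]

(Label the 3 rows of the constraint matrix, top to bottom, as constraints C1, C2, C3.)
Optimal: p = 0, q = 13.5
Slack at optimum:
  C1: slack = 0 (binding)
  C2: slack = 0.5
  C3: slack = 8
  p ≥ 0: p = 0 (binding)
  q ≥ 0: q = 13.5
Binding constraints: C1, p ≥ 0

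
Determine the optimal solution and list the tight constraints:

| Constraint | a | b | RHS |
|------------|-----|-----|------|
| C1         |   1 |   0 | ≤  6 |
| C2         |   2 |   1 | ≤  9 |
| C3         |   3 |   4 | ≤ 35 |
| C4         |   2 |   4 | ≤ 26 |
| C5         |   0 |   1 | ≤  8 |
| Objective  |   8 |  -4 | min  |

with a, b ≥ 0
Optimal: a = 0, b = 6.5
Binding: C4, a ≥ 0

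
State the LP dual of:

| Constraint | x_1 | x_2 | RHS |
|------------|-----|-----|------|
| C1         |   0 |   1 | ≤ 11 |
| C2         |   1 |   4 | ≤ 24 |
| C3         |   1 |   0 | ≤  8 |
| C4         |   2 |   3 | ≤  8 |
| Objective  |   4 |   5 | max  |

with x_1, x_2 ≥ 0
Minimize: z = 11y1 + 24y2 + 8y3 + 8y4

Subject to:
  C1: -y2 - y3 - 2y4 ≤ -4
  C2: -y1 - 4y2 - 3y4 ≤ -5
  y1, y2, y3, y4 ≥ 0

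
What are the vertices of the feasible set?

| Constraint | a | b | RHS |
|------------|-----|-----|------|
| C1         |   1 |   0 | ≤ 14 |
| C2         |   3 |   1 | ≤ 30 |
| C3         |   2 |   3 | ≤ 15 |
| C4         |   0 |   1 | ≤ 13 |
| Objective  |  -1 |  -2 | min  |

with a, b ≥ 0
Each vertex is the intersection of two constraint boundaries that also satisfies all remaining constraints:
  a = 0 and b = 0 → (0, 0)
  2a + 3b = 15 and b = 0 → (7.5, 0)
  2a + 3b = 15 and a = 0 → (0, 5)

Vertices: (0, 0), (7.5, 0), (0, 5)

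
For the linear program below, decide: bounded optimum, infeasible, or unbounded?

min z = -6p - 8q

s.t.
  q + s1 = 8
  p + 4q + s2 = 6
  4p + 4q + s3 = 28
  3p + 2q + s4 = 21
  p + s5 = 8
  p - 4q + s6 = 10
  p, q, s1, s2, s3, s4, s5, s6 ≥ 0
The point (6, 0) satisfies every constraint, so the LP is feasible; the constraints give p ≤ 8 and q ≤ 8, which with p, q ≥ 0 keep the feasible region inside a bounded box. A feasible, bounded LP attains a finite optimum at a vertex.

Evaluating z = -6p - 8q at each vertex:
  (0, 0): z = 0
  (6, 0): z = -36
  (0, 1.5): z = -12

Feasible with finite optimum z* = -36 at (6, 0).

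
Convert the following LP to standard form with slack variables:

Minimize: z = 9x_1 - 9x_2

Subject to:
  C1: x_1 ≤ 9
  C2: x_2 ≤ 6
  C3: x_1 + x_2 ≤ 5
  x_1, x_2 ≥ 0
min z = 9x_1 - 9x_2

s.t.
  x_1 + s1 = 9
  x_2 + s2 = 6
  x_1 + x_2 + s3 = 5
  x_1, x_2, s1, s2, s3 ≥ 0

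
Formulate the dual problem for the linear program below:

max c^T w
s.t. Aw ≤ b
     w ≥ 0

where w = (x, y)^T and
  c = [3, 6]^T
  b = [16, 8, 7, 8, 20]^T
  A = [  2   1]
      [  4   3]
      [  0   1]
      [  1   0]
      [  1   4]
Minimize: z = 16y1 + 8y2 + 7y3 + 8y4 + 20y5

Subject to:
  C1: -2y1 - 4y2 - y4 - y5 ≤ -3
  C2: -y1 - 3y2 - y3 - 4y5 ≤ -6
  y1, y2, y3, y4, y5 ≥ 0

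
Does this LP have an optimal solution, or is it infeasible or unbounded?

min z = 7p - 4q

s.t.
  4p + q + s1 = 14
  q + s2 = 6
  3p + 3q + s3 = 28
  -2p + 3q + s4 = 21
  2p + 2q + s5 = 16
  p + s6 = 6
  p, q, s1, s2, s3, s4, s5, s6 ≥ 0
The point (0, 6) satisfies every constraint, so the LP is feasible; the constraints give p ≤ 6 and q ≤ 6, which with p, q ≥ 0 keep the feasible region inside a bounded box. A feasible, bounded LP attains a finite optimum at a vertex.

Evaluating z = 7p - 4q at each vertex:
  (0, 0): z = 0
  (3.5, 0): z = 24.5
  (2, 6): z = -10
  (0, 6): z = -24

The LP has an optimal solution: (0, 6) with z = -24.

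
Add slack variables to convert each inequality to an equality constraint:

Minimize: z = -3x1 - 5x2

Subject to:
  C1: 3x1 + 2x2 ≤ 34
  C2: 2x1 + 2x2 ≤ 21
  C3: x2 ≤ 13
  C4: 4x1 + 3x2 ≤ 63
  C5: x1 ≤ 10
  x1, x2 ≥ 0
min z = -3x1 - 5x2

s.t.
  3x1 + 2x2 + s1 = 34
  2x1 + 2x2 + s2 = 21
  x2 + s3 = 13
  4x1 + 3x2 + s4 = 63
  x1 + s5 = 10
  x1, x2, s1, s2, s3, s4, s5 ≥ 0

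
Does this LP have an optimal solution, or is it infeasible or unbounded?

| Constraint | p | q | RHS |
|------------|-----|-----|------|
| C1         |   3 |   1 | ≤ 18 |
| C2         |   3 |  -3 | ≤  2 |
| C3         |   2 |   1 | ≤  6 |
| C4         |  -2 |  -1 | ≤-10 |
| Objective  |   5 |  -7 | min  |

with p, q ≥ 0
C3 requires 2p + q ≤ 6, while C4 (-2p - q ≤ -10) is equivalent to 2p + q ≥ 10. Together they would need 10 ≤ 2p + q ≤ 6, which is impossible since 10 > 6. No point satisfies all constraints.

The feasible region is empty; the LP is infeasible.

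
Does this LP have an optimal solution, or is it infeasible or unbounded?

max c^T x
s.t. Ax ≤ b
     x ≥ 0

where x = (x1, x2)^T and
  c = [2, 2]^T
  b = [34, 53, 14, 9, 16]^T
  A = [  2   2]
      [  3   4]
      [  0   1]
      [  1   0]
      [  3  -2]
The point (9, 6.5) satisfies every constraint, so the LP is feasible; the constraints give x1 ≤ 9 and x2 ≤ 14, which with x1, x2 ≥ 0 keep the feasible region inside a bounded box. A feasible, bounded LP attains a finite optimum at a vertex.

Evaluating z = 2x1 + 2x2 at each vertex:
  (0, 0): z = 0
  (5.333, 0): z = 10.67
  (9, 5.5): z = 29
  (9, 6.5): z = 31
  (0, 13.25): z = 26.5

Bounded optimum: z* = 31 at (9, 6.5).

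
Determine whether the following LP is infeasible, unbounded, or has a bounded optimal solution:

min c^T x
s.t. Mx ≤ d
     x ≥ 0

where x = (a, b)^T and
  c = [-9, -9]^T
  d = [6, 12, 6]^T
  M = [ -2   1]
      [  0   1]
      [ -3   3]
Feasible point: (0, 0) satisfies every constraint, so the LP is feasible.
Direction d = (1, 0): for each constraint row a, a·d ≤ 0 —
  (-2)(1) + (1)(0) = -2 ≤ 0
  (0)(1) + (1)(0) = 0 ≤ 0
  (-3)(1) + (3)(0) = -3 ≤ 0
and d ≥ 0, so (0, 0) + t·d stays feasible for every t ≥ 0. Along this ray z = -9a - 9b changes by -9 per unit t, so z → −∞.

Unbounded — the objective can decrease without bound over the feasible region.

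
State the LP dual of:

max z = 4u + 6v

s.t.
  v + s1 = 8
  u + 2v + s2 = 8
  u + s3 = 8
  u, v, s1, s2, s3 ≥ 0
Minimize: z = 8y1 + 8y2 + 8y3

Subject to:
  C1: -y2 - y3 ≤ -4
  C2: -y1 - 2y2 ≤ -6
  y1, y2, y3 ≥ 0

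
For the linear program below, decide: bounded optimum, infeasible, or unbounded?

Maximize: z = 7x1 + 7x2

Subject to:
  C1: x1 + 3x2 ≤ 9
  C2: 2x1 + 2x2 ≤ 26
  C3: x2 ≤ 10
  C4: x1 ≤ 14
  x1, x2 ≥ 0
The point (9, 0) satisfies every constraint, so the LP is feasible; the constraints give x1 ≤ 14 and x2 ≤ 10, which with x1, x2 ≥ 0 keep the feasible region inside a bounded box. A feasible, bounded LP attains a finite optimum at a vertex.

Evaluating z = 7x1 + 7x2 at each vertex:
  (0, 0): z = 0
  (9, 0): z = 63
  (0, 3): z = 21

Bounded optimum: z* = 63 at (9, 0).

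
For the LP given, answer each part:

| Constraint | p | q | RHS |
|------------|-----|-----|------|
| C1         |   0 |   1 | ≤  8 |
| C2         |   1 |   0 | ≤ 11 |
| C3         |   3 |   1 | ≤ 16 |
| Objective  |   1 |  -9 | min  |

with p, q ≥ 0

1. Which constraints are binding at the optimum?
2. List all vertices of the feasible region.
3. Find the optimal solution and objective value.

1. C1, p ≥ 0
2. (0, 0), (5.333, 0), (2.667, 8), (0, 8)
3. p = 0, q = 8, z = -72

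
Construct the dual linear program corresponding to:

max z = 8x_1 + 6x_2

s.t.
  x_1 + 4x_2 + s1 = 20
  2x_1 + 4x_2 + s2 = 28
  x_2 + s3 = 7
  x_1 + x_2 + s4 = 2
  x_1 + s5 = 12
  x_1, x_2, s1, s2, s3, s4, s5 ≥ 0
Minimize: z = 20y1 + 28y2 + 7y3 + 2y4 + 12y5

Subject to:
  C1: -y1 - 2y2 - y4 - y5 ≤ -8
  C2: -4y1 - 4y2 - y3 - y4 ≤ -6
  y1, y2, y3, y4, y5 ≥ 0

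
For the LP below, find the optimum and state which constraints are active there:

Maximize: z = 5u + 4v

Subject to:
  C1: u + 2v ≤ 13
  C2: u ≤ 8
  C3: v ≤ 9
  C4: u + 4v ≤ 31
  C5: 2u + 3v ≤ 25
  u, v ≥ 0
Optimal: u = 8, v = 2.5
Slack at optimum:
  C1: slack = 0 (binding)
  C2: slack = 0 (binding)
  C3: slack = 6.5
  C4: slack = 13
  C5: slack = 1.5
  u ≥ 0: u = 8
  v ≥ 0: v = 2.5
Binding constraints: C1, C2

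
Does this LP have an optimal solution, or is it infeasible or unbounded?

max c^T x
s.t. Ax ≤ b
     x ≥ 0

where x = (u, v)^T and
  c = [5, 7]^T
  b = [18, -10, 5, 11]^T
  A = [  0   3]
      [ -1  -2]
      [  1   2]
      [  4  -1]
One constraint requires u + 2v ≤ 5, while the constraint -u - 2v ≤ -10 is equivalent to u + 2v ≥ 10. Together they would need 10 ≤ u + 2v ≤ 5, which is impossible since 10 > 5. No point satisfies all constraints.

Infeasible — the constraint set is empty.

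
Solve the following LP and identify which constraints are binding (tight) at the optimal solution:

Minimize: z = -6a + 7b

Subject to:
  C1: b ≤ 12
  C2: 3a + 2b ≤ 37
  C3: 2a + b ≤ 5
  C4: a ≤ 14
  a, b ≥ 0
Optimal: a = 2.5, b = 0
Slack at optimum:
  C1: slack = 12
  C2: slack = 29.5
  C3: slack = 0 (binding)
  C4: slack = 11.5
  a ≥ 0: a = 2.5
  b ≥ 0: b = 0 (binding)
Binding constraints: C3, b ≥ 0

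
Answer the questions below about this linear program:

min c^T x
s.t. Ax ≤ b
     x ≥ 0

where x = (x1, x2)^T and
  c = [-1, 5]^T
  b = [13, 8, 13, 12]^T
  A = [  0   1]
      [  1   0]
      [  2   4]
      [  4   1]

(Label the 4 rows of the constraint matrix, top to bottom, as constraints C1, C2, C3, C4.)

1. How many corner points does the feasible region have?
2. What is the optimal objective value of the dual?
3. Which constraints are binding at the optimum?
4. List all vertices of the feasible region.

1. 4
2. -3 (by strong duality, equal to the primal optimum)
3. C4, x2 ≥ 0
4. (0, 0), (3, 0), (2.5, 2), (0, 3.25)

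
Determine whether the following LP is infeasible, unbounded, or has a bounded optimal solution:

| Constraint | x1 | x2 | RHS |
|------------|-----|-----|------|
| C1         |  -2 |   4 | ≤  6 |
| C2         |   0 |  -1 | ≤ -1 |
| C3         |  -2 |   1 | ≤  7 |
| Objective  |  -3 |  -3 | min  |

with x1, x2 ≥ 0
Feasible point: (0, 1) satisfies every constraint, so the LP is feasible.
Direction d = (1, 0): for each constraint row a, a·d ≤ 0 —
  (-2)(1) + (4)(0) = -2 ≤ 0
  (0)(1) + (-1)(0) = 0 ≤ 0
  (-2)(1) + (1)(0) = -2 ≤ 0
and d ≥ 0, so (0, 1) + t·d stays feasible for every t ≥ 0. Along this ray z = -3x1 - 3x2 changes by -3 per unit t, so z → −∞.

Unbounded: there is a feasible ray along which z → −∞.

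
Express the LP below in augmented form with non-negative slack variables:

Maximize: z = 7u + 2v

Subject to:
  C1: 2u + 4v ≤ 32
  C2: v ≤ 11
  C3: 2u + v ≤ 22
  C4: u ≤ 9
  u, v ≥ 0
max z = 7u + 2v

s.t.
  2u + 4v + s1 = 32
  v + s2 = 11
  2u + v + s3 = 22
  u + s4 = 9
  u, v, s1, s2, s3, s4 ≥ 0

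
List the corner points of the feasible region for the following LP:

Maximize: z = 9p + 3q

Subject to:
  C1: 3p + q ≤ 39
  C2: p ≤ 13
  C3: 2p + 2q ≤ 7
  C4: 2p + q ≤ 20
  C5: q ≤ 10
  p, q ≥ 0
Each vertex is the intersection of two constraint boundaries that also satisfies all remaining constraints:
  p = 0 and q = 0 → (0, 0)
  2p + 2q = 7 and q = 0 → (3.5, 0)
  2p + 2q = 7 and p = 0 → (0, 3.5)

Vertices: (0, 0), (3.5, 0), (0, 3.5)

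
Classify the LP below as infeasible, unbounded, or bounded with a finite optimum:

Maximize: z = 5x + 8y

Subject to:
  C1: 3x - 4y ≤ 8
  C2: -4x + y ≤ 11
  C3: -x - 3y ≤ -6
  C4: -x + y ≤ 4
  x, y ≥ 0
Feasible point: (0, 2) satisfies every constraint, so the LP is feasible.
Direction d = (1, 1): for each constraint row a, a·d ≤ 0 —
  (3)(1) + (-4)(1) = -1 ≤ 0
  (-4)(1) + (1)(1) = -3 ≤ 0
  (-1)(1) + (-3)(1) = -4 ≤ 0
  (-1)(1) + (1)(1) = 0 ≤ 0
and d ≥ 0, so (0, 2) + t·d stays feasible for every t ≥ 0. Along this ray z = 5x + 8y changes by 13 per unit t, so z → +∞.

The LP is unbounded; z can be made arbitrarily large.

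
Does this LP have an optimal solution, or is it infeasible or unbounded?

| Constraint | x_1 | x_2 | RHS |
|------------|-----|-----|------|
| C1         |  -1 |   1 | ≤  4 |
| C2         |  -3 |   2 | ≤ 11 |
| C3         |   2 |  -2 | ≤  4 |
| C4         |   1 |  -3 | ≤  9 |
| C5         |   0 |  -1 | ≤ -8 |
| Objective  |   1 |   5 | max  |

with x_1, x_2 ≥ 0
Feasible point: (4, 8) satisfies every constraint, so the LP is feasible.
Direction d = (1, 1): for each constraint row a, a·d ≤ 0 —
  (-1)(1) + (1)(1) = 0 ≤ 0
  (-3)(1) + (2)(1) = -1 ≤ 0
  (2)(1) + (-2)(1) = 0 ≤ 0
  (1)(1) + (-3)(1) = -2 ≤ 0
  (0)(1) + (-1)(1) = -1 ≤ 0
and d ≥ 0, so (4, 8) + t·d stays feasible for every t ≥ 0. Along this ray z = x_1 + 5x_2 changes by 6 per unit t, so z → +∞.

Unbounded: there is a feasible ray along which z → +∞.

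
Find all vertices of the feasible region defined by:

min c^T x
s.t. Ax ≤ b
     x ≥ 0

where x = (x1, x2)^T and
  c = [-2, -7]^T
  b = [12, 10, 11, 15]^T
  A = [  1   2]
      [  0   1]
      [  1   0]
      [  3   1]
Each vertex is the intersection of two constraint boundaries that also satisfies all remaining constraints:
  x1 = 0 and x2 = 0 → (0, 0)
  3x1 + x2 = 15 and x2 = 0 → (5, 0)
  x1 + 2x2 = 12 and 3x1 + x2 = 15 → (3.6, 4.2)
  x1 + 2x2 = 12 and x1 = 0 → (0, 6)

Vertices: (0, 0), (5, 0), (3.6, 4.2), (0, 6)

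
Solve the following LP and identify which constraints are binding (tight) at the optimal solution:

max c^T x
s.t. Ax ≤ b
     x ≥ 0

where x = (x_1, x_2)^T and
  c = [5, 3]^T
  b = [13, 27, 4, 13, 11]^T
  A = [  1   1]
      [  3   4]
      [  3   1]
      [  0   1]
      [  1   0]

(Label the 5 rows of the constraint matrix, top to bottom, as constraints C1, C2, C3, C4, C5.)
Optimal: x_1 = 0, x_2 = 4
Binding: C3, x_1 ≥ 0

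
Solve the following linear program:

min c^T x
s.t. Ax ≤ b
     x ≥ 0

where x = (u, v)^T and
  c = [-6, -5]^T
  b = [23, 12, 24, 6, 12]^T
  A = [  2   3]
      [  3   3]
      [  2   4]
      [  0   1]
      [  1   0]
u = 4, v = 0, z = -24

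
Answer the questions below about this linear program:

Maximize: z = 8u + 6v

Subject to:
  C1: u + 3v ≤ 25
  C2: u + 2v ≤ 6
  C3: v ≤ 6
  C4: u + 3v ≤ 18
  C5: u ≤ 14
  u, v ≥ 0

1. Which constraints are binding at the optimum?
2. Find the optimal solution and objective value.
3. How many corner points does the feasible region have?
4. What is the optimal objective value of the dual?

1. C2, v ≥ 0
2. u = 6, v = 0, z = 48
3. 3
4. 48 (by strong duality, equal to the primal optimum)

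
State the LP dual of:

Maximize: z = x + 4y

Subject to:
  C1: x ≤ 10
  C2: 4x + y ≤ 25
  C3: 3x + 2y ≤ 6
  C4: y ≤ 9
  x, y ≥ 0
Minimize: z = 10y1 + 25y2 + 6y3 + 9y4

Subject to:
  C1: -y1 - 4y2 - 3y3 ≤ -1
  C2: -y2 - 2y3 - y4 ≤ -4
  y1, y2, y3, y4 ≥ 0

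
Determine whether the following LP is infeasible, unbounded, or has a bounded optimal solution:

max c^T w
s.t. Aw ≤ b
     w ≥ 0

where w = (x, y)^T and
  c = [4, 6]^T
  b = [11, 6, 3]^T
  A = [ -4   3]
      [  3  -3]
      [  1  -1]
Feasible point: (0, 0) satisfies every constraint, so the LP is feasible.
Direction d = (1, 1): for each constraint row a, a·d ≤ 0 —
  (-4)(1) + (3)(1) = -1 ≤ 0
  (3)(1) + (-3)(1) = 0 ≤ 0
  (1)(1) + (-1)(1) = 0 ≤ 0
and d ≥ 0, so (0, 0) + t·d stays feasible for every t ≥ 0. Along this ray z = 4x + 6y changes by 10 per unit t, so z → +∞.

Unbounded — the objective can increase without bound over the feasible region.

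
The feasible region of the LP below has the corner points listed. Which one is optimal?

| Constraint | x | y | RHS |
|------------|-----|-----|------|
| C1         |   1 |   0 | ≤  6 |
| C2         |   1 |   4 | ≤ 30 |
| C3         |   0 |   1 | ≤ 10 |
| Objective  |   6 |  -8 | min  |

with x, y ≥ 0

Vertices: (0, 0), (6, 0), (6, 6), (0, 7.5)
Evaluating z = 6x - 8y at each vertex:
  (0, 0): z = 0
  (6, 0): z = 36
  (6, 6): z = -12
  (0, 7.5): z = -60

The smallest value is z = -60, attained at (0, 7.5).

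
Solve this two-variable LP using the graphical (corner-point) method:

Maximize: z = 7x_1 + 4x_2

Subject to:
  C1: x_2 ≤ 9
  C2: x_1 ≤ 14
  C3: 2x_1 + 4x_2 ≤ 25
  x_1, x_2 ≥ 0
Each vertex is the intersection of two constraint boundaries that also satisfies all remaining constraints:
  x_1 = 0 and x_2 = 0 → (0, 0)
  2x_1 + 4x_2 = 25 and x_2 = 0 → (12.5, 0)
  2x_1 + 4x_2 = 25 and x_1 = 0 → (0, 6.25)

Evaluating z = 7x_1 + 4x_2 at each vertex:
  (0, 0): z = 0
  (12.5, 0): z = 87.5
  (0, 6.25): z = 25

The maximum is at (12.5, 0) with z = 87.5.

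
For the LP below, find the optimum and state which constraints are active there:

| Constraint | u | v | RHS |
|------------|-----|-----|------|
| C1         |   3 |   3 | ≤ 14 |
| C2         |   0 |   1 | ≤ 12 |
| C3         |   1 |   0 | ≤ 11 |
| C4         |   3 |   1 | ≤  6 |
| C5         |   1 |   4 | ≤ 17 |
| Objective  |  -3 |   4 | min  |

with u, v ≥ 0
Optimal: u = 2, v = 0
Binding: C4, v ≥ 0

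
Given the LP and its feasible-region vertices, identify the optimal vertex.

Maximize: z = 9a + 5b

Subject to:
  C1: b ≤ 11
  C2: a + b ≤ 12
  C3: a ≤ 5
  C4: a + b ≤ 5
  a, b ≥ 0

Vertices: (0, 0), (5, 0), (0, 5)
Evaluating z = 9a + 5b at each vertex:
  (0, 0): z = 0
  (5, 0): z = 45
  (0, 5): z = 25

The largest value is z = 45, attained at (5, 0).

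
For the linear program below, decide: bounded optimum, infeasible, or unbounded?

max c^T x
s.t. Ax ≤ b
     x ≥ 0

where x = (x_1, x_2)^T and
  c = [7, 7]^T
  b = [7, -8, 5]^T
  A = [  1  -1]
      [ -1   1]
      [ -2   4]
One constraint requires x_1 - x_2 ≤ 7, while the constraint -x_1 + x_2 ≤ -8 is equivalent to x_1 - x_2 ≥ 8. Together they would need 8 ≤ x_1 - x_2 ≤ 7, which is impossible since 8 > 7. No point satisfies all constraints.

Infeasible — the constraint set is empty.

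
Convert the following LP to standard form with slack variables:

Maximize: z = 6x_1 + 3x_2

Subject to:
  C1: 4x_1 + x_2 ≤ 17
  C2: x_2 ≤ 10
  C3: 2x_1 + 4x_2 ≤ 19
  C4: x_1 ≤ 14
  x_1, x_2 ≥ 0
max z = 6x_1 + 3x_2

s.t.
  4x_1 + x_2 + s1 = 17
  x_2 + s2 = 10
  2x_1 + 4x_2 + s3 = 19
  x_1 + s4 = 14
  x_1, x_2, s1, s2, s3, s4 ≥ 0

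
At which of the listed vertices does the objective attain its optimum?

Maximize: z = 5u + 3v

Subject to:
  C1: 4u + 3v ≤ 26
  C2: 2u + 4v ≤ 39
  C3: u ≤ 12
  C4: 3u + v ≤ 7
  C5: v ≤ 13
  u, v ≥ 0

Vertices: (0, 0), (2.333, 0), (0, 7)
(0, 7) with z = 21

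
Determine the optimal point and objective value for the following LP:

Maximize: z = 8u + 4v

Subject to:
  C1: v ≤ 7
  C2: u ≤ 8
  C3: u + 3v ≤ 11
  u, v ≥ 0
Each vertex is the intersection of two constraint boundaries that also satisfies all remaining constraints:
  u = 0 and v = 0 → (0, 0)
  u = 8 and v = 0 → (8, 0)
  u = 8 and u + 3v = 11 → (8, 1)
  u + 3v = 11 and u = 0 → (0, 3.667)

Evaluating z = 8u + 4v at each vertex:
  (0, 0): z = 0
  (8, 0): z = 64
  (8, 1): z = 68
  (0, 3.667): z = 14.67

The maximum is at (8, 1) with z = 68.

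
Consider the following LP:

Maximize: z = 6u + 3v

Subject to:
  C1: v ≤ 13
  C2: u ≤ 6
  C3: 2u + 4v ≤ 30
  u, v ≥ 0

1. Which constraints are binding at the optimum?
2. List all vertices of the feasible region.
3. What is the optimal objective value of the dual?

1. C2, C3
2. (0, 0), (6, 0), (6, 4.5), (0, 7.5)
3. 49.5 (by strong duality, equal to the primal optimum)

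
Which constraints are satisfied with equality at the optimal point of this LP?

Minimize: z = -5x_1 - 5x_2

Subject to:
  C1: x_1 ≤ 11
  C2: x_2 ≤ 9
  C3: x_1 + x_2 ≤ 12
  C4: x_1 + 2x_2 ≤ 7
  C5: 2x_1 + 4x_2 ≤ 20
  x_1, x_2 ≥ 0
Optimal: x_1 = 7, x_2 = 0
Binding: C4, x_2 ≥ 0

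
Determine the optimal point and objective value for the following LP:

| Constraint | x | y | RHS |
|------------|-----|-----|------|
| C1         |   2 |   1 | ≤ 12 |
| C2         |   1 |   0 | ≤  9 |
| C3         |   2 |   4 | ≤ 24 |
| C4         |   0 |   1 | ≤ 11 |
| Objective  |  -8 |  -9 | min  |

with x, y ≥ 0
x = 4, y = 4, z = -68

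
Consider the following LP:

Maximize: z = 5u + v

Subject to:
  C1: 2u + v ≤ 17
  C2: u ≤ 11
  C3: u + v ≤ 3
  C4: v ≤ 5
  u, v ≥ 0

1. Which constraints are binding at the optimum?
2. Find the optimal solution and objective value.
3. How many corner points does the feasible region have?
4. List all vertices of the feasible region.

1. C3, v ≥ 0
2. u = 3, v = 0, z = 15
3. 3
4. (0, 0), (3, 0), (0, 3)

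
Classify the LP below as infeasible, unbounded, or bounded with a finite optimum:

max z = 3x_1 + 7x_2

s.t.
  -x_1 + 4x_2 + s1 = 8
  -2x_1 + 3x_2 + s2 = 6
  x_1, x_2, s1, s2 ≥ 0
Feasible point: (0, 0) satisfies every constraint, so the LP is feasible.
Direction d = (1, 0): for each constraint row a, a·d ≤ 0 —
  (-1)(1) + (4)(0) = -1 ≤ 0
  (-2)(1) + (3)(0) = -2 ≤ 0
and d ≥ 0, so (0, 0) + t·d stays feasible for every t ≥ 0. Along this ray z = 3x_1 + 7x_2 changes by 3 per unit t, so z → +∞.

Unbounded: there is a feasible ray along which z → +∞.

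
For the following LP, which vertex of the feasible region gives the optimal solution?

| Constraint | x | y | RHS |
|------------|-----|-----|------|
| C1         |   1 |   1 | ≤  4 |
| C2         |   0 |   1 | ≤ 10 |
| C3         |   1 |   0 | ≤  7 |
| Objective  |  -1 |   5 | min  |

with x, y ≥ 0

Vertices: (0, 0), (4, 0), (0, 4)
Evaluating z = -x + 5y at each vertex:
  (0, 0): z = 0
  (4, 0): z = -4
  (0, 4): z = 20

The smallest value is z = -4, attained at (4, 0).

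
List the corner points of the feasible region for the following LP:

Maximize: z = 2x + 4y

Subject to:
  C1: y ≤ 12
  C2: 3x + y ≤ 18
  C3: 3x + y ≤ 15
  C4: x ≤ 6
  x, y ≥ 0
Each vertex is the intersection of two constraint boundaries that also satisfies all remaining constraints:
  x = 0 and y = 0 → (0, 0)
  3x + y = 15 and y = 0 → (5, 0)
  y = 12 and 3x + y = 15 → (1, 12)
  y = 12 and x = 0 → (0, 12)

Vertices: (0, 0), (5, 0), (1, 12), (0, 12)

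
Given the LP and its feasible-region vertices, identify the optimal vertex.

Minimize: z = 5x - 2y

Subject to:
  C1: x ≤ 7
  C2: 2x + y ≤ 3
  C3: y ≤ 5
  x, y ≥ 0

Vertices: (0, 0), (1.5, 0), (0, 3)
Evaluating z = 5x - 2y at each vertex:
  (0, 0): z = 0
  (1.5, 0): z = 7.5
  (0, 3): z = -6

The smallest value is z = -6, attained at (0, 3).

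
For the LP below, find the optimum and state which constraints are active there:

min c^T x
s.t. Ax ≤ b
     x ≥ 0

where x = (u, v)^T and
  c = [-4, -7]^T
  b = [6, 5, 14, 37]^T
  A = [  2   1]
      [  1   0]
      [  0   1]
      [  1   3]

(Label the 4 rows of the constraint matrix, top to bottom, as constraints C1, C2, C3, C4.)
Optimal: u = 0, v = 6
Slack at optimum:
  C1: slack = 0 (binding)
  C2: slack = 5
  C3: slack = 8
  C4: slack = 19
  u ≥ 0: u = 0 (binding)
  v ≥ 0: v = 6
Binding constraints: C1, u ≥ 0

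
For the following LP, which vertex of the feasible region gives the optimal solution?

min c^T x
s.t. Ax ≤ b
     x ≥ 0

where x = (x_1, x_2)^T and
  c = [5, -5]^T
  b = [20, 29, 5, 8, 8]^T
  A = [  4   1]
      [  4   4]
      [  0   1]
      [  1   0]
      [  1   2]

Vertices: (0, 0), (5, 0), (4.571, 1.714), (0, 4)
Evaluating z = 5x_1 - 5x_2 at each vertex:
  (0, 0): z = 0
  (5, 0): z = 25
  (4.571, 1.714): z = 14.29
  (0, 4): z = -20

The smallest value is z = -20, attained at (0, 4).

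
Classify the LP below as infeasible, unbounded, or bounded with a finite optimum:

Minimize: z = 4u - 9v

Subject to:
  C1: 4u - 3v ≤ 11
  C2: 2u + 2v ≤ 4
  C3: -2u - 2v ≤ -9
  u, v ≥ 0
C2 requires 2u + 2v ≤ 4, while C3 (-2u - 2v ≤ -9) is equivalent to 2u + 2v ≥ 9. Together they would need 9 ≤ 2u + 2v ≤ 4, which is impossible since 9 > 4. No point satisfies all constraints.

Infeasible — the constraint set is empty.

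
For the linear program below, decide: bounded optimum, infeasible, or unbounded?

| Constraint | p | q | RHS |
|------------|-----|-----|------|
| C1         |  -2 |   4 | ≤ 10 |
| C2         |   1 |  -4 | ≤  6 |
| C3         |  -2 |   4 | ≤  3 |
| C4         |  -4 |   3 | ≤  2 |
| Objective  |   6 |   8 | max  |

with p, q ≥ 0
Feasible point: (0, 0) satisfies every constraint, so the LP is feasible.
Direction d = (2, 1): for each constraint row a, a·d ≤ 0 —
  (-2)(2) + (4)(1) = 0 ≤ 0
  (1)(2) + (-4)(1) = -2 ≤ 0
  (-2)(2) + (4)(1) = 0 ≤ 0
  (-4)(2) + (3)(1) = -5 ≤ 0
and d ≥ 0, so (0, 0) + t·d stays feasible for every t ≥ 0. Along this ray z = 6p + 8q changes by 20 per unit t, so z → +∞.

The LP is unbounded; z can be made arbitrarily large.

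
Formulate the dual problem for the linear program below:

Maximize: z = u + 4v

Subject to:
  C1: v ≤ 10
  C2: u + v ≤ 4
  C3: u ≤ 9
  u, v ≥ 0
Minimize: z = 10y1 + 4y2 + 9y3

Subject to:
  C1: -y2 - y3 ≤ -1
  C2: -y1 - y2 ≤ -4
  y1, y2, y3 ≥ 0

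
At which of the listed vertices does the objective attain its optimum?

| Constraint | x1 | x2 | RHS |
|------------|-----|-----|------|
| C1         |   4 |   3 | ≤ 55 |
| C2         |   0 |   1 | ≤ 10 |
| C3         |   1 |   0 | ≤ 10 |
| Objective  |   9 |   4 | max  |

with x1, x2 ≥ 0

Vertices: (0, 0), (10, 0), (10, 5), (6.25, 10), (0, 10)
(10, 5) with z = 110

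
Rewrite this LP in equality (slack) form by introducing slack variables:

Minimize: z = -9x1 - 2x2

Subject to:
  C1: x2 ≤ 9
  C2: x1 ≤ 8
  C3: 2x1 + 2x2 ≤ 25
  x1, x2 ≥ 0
min z = -9x1 - 2x2

s.t.
  x2 + s1 = 9
  x1 + s2 = 8
  2x1 + 2x2 + s3 = 25
  x1, x2, s1, s2, s3 ≥ 0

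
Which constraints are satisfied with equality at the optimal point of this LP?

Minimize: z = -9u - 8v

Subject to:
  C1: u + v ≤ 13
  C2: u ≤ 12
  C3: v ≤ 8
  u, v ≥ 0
Optimal: u = 12, v = 1
Slack at optimum:
  C1: slack = 0 (binding)
  C2: slack = 0 (binding)
  C3: slack = 7
  u ≥ 0: u = 12
  v ≥ 0: v = 1
Binding constraints: C1, C2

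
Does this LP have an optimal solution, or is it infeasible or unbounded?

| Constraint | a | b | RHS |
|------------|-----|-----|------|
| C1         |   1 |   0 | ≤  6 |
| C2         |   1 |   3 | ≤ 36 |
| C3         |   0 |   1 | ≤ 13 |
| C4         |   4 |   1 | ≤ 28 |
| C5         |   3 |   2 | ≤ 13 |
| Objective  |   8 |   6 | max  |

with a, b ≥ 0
The point (0, 6.5) satisfies every constraint, so the LP is feasible; the constraints give a ≤ 6 and b ≤ 13, which with a, b ≥ 0 keep the feasible region inside a bounded box. A feasible, bounded LP attains a finite optimum at a vertex.

Evaluating z = 8a + 6b at each vertex:
  (0, 0): z = 0
  (4.333, 0): z = 34.67
  (0, 6.5): z = 39

Bounded optimum: z* = 39 at (0, 6.5).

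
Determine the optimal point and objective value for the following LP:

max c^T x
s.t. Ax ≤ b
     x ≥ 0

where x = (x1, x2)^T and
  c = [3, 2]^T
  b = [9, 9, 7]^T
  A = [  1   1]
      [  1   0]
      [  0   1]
x1 = 9, x2 = 0, z = 27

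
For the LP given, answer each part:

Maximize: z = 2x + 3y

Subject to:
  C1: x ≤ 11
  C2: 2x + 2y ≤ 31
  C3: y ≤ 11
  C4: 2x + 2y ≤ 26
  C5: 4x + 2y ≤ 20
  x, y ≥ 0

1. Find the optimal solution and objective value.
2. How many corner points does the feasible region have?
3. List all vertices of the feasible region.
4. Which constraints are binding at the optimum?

1. x = 0, y = 10, z = 30
2. 3
3. (0, 0), (5, 0), (0, 10)
4. C5, x ≥ 0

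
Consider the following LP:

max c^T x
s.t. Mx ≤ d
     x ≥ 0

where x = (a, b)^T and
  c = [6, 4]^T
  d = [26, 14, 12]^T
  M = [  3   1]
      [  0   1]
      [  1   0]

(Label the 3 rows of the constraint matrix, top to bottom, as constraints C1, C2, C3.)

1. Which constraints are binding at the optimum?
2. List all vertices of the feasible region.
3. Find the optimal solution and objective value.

1. C1, C2
2. (0, 0), (8.667, 0), (4, 14), (0, 14)
3. a = 4, b = 14, z = 80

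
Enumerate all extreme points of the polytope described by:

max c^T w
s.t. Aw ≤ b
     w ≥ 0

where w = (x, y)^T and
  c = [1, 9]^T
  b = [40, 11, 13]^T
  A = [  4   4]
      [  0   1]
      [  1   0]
Each vertex is the intersection of two constraint boundaries that also satisfies all remaining constraints:
  x = 0 and y = 0 → (0, 0)
  4x + 4y = 40 and y = 0 → (10, 0)
  4x + 4y = 40 and x = 0 → (0, 10)

Vertices: (0, 0), (10, 0), (0, 10)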